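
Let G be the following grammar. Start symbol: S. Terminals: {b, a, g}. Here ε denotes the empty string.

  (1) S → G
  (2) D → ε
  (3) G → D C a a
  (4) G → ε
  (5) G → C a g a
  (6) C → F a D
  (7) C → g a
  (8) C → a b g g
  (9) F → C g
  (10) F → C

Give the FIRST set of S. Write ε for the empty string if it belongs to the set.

FIRST(D) = {ε}
FIRST(S) = {ε, a, g}  (via G)
FIRST(G) = {ε, a, g}  (via D C a a, C a g a)
FIRST(C) = {a, g}  (via F a D)
FIRST(F) = {a, g}  (via C g, C)

{ε, a, g}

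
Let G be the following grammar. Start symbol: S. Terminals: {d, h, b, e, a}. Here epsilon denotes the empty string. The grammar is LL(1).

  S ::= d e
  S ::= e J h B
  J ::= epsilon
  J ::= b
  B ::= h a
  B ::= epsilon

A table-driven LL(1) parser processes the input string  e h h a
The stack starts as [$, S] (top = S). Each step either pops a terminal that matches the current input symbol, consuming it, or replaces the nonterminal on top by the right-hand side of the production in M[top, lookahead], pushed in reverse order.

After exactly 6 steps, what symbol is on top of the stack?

step 1: stack=$ S  input=e h h a $  — expand S ::= e J h B
step 2: stack=$ B h J e  input=e h h a $  — match e
step 3: stack=$ B h J  input=h h a $  — expand J ::= epsilon
step 4: stack=$ B h  input=h h a $  — match h
step 5: stack=$ B  input=h a $  — expand B ::= h a
step 6: stack=$ a h  input=h a $  — match h
Stack after step 6: $ a (top = a).

a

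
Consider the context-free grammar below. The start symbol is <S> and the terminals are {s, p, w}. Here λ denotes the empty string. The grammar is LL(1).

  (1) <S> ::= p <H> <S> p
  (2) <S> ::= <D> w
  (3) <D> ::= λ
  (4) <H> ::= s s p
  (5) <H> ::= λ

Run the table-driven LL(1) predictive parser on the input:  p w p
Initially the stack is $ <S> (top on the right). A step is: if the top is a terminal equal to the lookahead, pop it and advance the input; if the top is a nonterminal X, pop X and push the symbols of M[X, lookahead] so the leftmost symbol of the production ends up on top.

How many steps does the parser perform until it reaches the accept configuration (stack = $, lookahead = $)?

     Stack          Input    Action
  1  $ <S>          p w p $  expand <S> ::= p <H> <S> p
  2  $ p <S> <H> p  p w p $  match p
  3  $ p <S> <H>    w p $    expand <H> ::= λ
  4  $ p <S>        w p $    expand <S> ::= <D> w
  5  $ p w <D>      w p $    expand <D> ::= λ
  6  $ p w          w p $    match w
  7  $ p            p $      match p
Accept reached after 7 steps.

7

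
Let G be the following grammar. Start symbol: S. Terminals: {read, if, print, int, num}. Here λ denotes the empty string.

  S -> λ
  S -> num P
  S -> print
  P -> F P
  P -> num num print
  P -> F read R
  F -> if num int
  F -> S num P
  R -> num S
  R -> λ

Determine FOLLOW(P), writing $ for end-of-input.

{$, if, num, print, read}

FIRST(S) = {λ, num, print}
FIRST(R) = {λ, num}
FIRST(F) = {if, num, print}  (via S num P)
FIRST(P) = {if, num, print}  (via F P, F read R)
FOLLOW(S) includes $ since S is the start symbol.
FOLLOW(F): in P->F P, F is followed by P with FIRST {if, num, print}; in P->F read R, F is followed by read R with FIRST {read}. Thus FOLLOW(F) = {if, num, print, read}.
FOLLOW(S): in F->S num P, S is followed by num P with FIRST {num}; in R->num S, the suffix after S is empty, so FOLLOW(S) ⊇ FOLLOW(R) = {$, if, num, print, read}. Thus FOLLOW(S) = {$, if, num, print, read}.
FOLLOW(P): in S->num P, the suffix after P is empty, so FOLLOW(P) ⊇ FOLLOW(S) = {$, if, num, print, read}; in P->F P, the suffix after P is empty (adds nothing new); in F->S num P, the suffix after P is empty, so FOLLOW(P) ⊇ FOLLOW(F) = {if, num, print, read}. Thus FOLLOW(P) = {$, if, num, print, read}.
FOLLOW(R): in P->F read R, the suffix after R is empty, so FOLLOW(R) ⊇ FOLLOW(P) = {$, if, num, print, read}. Thus FOLLOW(R) = {$, if, num, print, read}.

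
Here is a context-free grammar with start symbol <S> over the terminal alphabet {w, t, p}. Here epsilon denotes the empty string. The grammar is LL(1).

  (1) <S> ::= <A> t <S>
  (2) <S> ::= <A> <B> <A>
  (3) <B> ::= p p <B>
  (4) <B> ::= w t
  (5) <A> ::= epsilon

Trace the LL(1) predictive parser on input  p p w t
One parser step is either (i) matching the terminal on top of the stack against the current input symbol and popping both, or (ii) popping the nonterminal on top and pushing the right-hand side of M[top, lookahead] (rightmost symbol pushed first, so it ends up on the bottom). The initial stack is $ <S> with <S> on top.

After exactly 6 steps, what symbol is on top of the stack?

     Stack          Input      Action
  1  $ <S>          p p w t $  expand <S> ::= <A> <B> <A>
  2  $ <A> <B> <A>  p p w t $  expand <A> ::= epsilon
  3  $ <A> <B>      p p w t $  expand <B> ::= p p <B>
  4  $ <A> <B> p p  p p w t $  match p
  5  $ <A> <B> p    p w t $    match p
  6  $ <A> <B>      w t $      expand <B> ::= w t
Stack after step 6: $ <A> t w (top = w).

w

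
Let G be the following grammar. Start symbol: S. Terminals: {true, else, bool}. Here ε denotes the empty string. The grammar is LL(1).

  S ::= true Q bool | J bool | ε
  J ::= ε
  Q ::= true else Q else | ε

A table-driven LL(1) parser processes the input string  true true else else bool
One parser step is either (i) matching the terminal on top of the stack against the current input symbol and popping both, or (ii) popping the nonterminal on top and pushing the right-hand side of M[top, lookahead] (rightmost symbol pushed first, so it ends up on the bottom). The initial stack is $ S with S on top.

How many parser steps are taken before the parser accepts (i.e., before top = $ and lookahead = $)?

8

step 1: stack=$ S  input=true true else else bool $  — expand S ::= true Q bool
step 2: stack=$ bool Q true  input=true true else else bool $  — match true
step 3: stack=$ bool Q  input=true else else bool $  — expand Q ::= true else Q else
step 4: stack=$ bool else Q else true  input=true else else bool $  — match true
step 5: stack=$ bool else Q else  input=else else bool $  — match else
step 6: stack=$ bool else Q  input=else bool $  — expand Q ::= ε
step 7: stack=$ bool else  input=else bool $  — match else
step 8: stack=$ bool  input=bool $  — match bool
Accept reached after 8 steps.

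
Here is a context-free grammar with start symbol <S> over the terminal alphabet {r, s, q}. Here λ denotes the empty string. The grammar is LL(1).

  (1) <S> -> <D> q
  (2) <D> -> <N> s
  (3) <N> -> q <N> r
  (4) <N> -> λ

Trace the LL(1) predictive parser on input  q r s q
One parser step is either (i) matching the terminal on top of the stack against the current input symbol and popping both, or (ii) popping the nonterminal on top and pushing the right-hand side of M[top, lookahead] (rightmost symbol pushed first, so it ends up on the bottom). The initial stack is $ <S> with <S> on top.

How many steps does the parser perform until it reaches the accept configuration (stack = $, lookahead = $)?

     Stack          Input      Action
  1  $ <S>          q r s q $  expand <S> -> <D> q
  2  $ q <D>        q r s q $  expand <D> -> <N> s
  3  $ q s <N>      q r s q $  expand <N> -> q <N> r
  4  $ q s r <N> q  q r s q $  match q
  5  $ q s r <N>    r s q $    expand <N> -> λ
  6  $ q s r        r s q $    match r
  7  $ q s          s q $      match s
  8  $ q            q $        match q
Accept reached after 8 steps.

8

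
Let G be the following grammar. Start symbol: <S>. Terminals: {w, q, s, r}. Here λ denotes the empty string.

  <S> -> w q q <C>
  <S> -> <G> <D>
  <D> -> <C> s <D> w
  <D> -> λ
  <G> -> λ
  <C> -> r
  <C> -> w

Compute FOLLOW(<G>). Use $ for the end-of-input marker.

FIRST(<G>) = {λ}
FIRST(<C>) = {r, w}
FIRST(<D>) = {λ, r, w}  (via <C> s <D> w)
FIRST(<S>) = {λ, r, w}  (via <G> <D>)
FOLLOW(<S>) includes $ since <S> is the start symbol.
FOLLOW(<S>): <S> appears on no right-hand side. Thus FOLLOW(<S>) = {$}.
FOLLOW(<D>): in <S>-><G> <D>, the suffix after <D> is empty, so FOLLOW(<D>) ⊇ FOLLOW(<S>) = {$}; in <D>-><C> s <D> w, <D> is followed by w with FIRST {w}. Thus FOLLOW(<D>) = {$, w}.
FOLLOW(<G>): in <S>-><G> <D>, <G> is followed by <D> with FIRST {λ, r, w}; in <S>-><G> <D>, the suffix after <G> is nullable, so FOLLOW(<G>) ⊇ FOLLOW(<S>) = {$}. Thus FOLLOW(<G>) = {$, r, w}.
FOLLOW(<C>): in <S>->w q q <C>, the suffix after <C> is empty, so FOLLOW(<C>) ⊇ FOLLOW(<S>) = {$}; in <D>-><C> s <D> w, <C> is followed by s <D> w with FIRST {s}. Thus FOLLOW(<C>) = {$, s}.

{$, r, w}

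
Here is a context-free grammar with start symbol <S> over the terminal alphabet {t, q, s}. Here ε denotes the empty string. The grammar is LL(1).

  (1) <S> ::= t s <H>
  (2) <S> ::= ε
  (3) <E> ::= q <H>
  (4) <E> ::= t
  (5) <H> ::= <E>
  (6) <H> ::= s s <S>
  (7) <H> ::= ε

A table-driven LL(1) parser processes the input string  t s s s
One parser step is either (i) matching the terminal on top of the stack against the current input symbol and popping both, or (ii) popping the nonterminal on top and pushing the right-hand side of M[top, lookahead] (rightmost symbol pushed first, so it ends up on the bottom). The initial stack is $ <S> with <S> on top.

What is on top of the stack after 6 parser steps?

     Stack      Input      Action
  1  $ <S>      t s s s $  expand <S> ::= t s <H>
  2  $ <H> s t  t s s s $  match t
  3  $ <H> s    s s s $    match s
  4  $ <H>      s s $      expand <H> ::= s s <S>
  5  $ <S> s s  s s $      match s
  6  $ <S> s    s $        match s
Stack after step 6: $ <S> (top = <S>).

<S>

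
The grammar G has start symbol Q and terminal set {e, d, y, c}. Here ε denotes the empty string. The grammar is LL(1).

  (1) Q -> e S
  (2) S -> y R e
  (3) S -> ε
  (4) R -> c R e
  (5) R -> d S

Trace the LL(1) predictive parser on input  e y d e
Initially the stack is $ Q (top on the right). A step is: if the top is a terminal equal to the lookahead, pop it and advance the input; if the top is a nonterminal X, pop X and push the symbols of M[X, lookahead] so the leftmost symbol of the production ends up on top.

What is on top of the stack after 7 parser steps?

e

     Stack    Input      Action
  1  $ Q      e y d e $  expand Q -> e S
  2  $ S e    e y d e $  match e
  3  $ S      y d e $    expand S -> y R e
  4  $ e R y  y d e $    match y
  5  $ e R    d e $      expand R -> d S
  6  $ e S d  d e $      match d
  7  $ e S    e $        expand S -> ε
Stack after step 7: $ e (top = e).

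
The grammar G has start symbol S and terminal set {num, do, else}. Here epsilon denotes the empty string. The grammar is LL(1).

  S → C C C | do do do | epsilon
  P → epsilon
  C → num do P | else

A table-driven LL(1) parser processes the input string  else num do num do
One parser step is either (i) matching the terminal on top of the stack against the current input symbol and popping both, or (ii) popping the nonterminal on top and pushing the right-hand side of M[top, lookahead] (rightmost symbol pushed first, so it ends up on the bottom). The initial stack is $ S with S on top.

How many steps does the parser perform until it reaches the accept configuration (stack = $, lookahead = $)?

step 1: stack=$ S  input=else num do num do $  — expand S → C C C
step 2: stack=$ C C C  input=else num do num do $  — expand C → else
step 3: stack=$ C C else  input=else num do num do $  — match else
step 4: stack=$ C C  input=num do num do $  — expand C → num do P
step 5: stack=$ C P do num  input=num do num do $  — match num
step 6: stack=$ C P do  input=do num do $  — match do
step 7: stack=$ C P  input=num do $  — expand P → epsilon
step 8: stack=$ C  input=num do $  — expand C → num do P
step 9: stack=$ P do num  input=num do $  — match num
step 10: stack=$ P do  input=do $  — match do
step 11: stack=$ P  input=$  — expand P → epsilon
Accept reached after 11 steps.

11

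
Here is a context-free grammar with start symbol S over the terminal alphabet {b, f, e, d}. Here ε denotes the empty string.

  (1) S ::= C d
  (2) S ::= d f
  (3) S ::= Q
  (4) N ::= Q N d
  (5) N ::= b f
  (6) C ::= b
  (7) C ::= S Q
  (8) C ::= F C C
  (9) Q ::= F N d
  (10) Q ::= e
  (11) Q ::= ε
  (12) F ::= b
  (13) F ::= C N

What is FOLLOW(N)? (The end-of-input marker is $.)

{b, d, e}

FIRST(S): from S::=C d we get {b, d, e}; from S::=d f we get {d}; from S::=Q we get {ε, b, d, e}. So FIRST(S) = {ε, b, d, e}.
FIRST(N): from N::=Q N d we get {b, d, e}; from N::=b f we get {b}. So FIRST(N) = {b, d, e}.
FIRST(C): from C::=b we get {b}; from C::=S Q we get {ε, b, d, e}; from C::=F C C we get {b, d, e}. So FIRST(C) = {ε, b, d, e}.
FIRST(F): from F::=b we get {b}; from F::=C N we get {b, d, e}. So FIRST(F) = {b, d, e}.
FIRST(Q): from Q::=F N d we get {b, d, e}; from Q::=e we get {e}; from Q::=ε we get {ε}. So FIRST(Q) = {ε, b, d, e}.
FOLLOW(S) includes $ since S is the start symbol.
FOLLOW(C): in S::=C d, C is followed by d with FIRST {d}; in C::=F C C (occurrence 1), C is followed by C with FIRST {ε, b, d, e}; in C::=F C C (occurrence 1), the suffix after C is nullable (adds nothing new); in C::=F C C (occurrence 2), the suffix after C is empty (adds nothing new); in F::=C N, C is followed by N with FIRST {b, d, e}. Thus FOLLOW(C) = {b, d, e}.
FOLLOW(S): in C::=S Q, S is followed by Q with FIRST {ε, b, d, e}; in C::=S Q, the suffix after S is nullable, so FOLLOW(S) ⊇ FOLLOW(C) = {b, d, e}. Thus FOLLOW(S) = {$, b, d, e}.
FOLLOW(Q): in S::=Q, the suffix after Q is empty, so FOLLOW(Q) ⊇ FOLLOW(S) = {$, b, d, e}; in N::=Q N d, Q is followed by N d with FIRST {b, d, e}; in C::=S Q, the suffix after Q is empty, so FOLLOW(Q) ⊇ FOLLOW(C) = {b, d, e}. Thus FOLLOW(Q) = {$, b, d, e}.
FOLLOW(F): in C::=F C C, F is followed by C C with FIRST {ε, b, d, e}; in C::=F C C, the suffix after F is nullable, so FOLLOW(F) ⊇ FOLLOW(C) = {b, d, e}; in Q::=F N d, F is followed by N d with FIRST {b, d, e}. Thus FOLLOW(F) = {b, d, e}.
FOLLOW(N): in N::=Q N d, N is followed by d with FIRST {d}; in Q::=F N d, N is followed by d with FIRST {d}; in F::=C N, the suffix after N is empty, so FOLLOW(N) ⊇ FOLLOW(F) = {b, d, e}. Thus FOLLOW(N) = {b, d, e}.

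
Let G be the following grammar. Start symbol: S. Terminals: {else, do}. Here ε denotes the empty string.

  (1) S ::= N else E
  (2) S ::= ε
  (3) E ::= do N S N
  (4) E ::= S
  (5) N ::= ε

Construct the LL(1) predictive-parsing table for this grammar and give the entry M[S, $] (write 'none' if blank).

S ::= ε

FIRST(N): from N::=ε we get {ε}. So FIRST(N) = {ε}.
FIRST(S): from S::=N else E we get {else}; from S::=ε we get {ε}. So FIRST(S) = {ε, else}.
FIRST(E): from E::=do N S N we get {do}; from E::=S we get {ε, else}. So FIRST(E) = {ε, do, else}.
FOLLOW(S) includes $ since S is the start symbol.
FOLLOW(S): in E::=do N S N, S is followed by N with FIRST {ε}; in E::=do N S N, the suffix after S is nullable, so FOLLOW(S) ⊇ FOLLOW(E) = {$}; in E::=S, the suffix after S is empty, so FOLLOW(S) ⊇ FOLLOW(E) = {$}. Thus FOLLOW(S) = {$}.
FOLLOW(E): in S::=N else E, the suffix after E is empty, so FOLLOW(E) ⊇ FOLLOW(S) = {$}. Thus FOLLOW(E) = {$}.
For S ::= N else E: FIRST(N else E) = {else}, so it goes in M[S, t] for t ∈ {else}.
For S ::= ε: FIRST(ε) = {ε}, so it goes in M[S, t] for t ∈ {}; since ε ∈ FIRST, also for every t ∈ FOLLOW(S) = {$}.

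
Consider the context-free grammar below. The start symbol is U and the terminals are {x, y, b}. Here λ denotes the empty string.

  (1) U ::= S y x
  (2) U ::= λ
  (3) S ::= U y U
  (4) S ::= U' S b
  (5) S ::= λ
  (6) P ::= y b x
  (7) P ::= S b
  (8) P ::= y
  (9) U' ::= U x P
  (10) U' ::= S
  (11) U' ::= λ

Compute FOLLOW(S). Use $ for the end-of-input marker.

FIRST(U) = {λ, b, x, y}  (via S y x)
FIRST(S) = {λ, b, x, y}  (via U y U, U' S b)
FIRST(P) = {b, x, y}  (via S b)
FIRST(U') = {λ, b, x, y}  (via U x P, S)
FOLLOW(U) includes $ since U is the start symbol.
FOLLOW(U'): in S::=U' S b, U' is followed by S b with FIRST {b, x, y}. Thus FOLLOW(U') = {b, x, y}.
FOLLOW(S): in U::=S y x, S is followed by y x with FIRST {y}; in S::=U' S b, S is followed by b with FIRST {b}; in P::=S b, S is followed by b with FIRST {b}; in U'::=S, the suffix after S is empty, so FOLLOW(S) ⊇ FOLLOW(U') = {b, x, y}. Thus FOLLOW(S) = {b, x, y}.
FOLLOW(U): in S::=U y U (occurrence 1), U is followed by y U with FIRST {y}; in S::=U y U (occurrence 2), the suffix after U is empty, so FOLLOW(U) ⊇ FOLLOW(S) = {b, x, y}; in U'::=U x P, U is followed by x P with FIRST {x}. Thus FOLLOW(U) = {$, b, x, y}.
FOLLOW(P): in U'::=U x P, the suffix after P is empty, so FOLLOW(P) ⊇ FOLLOW(U') = {b, x, y}. Thus FOLLOW(P) = {b, x, y}.

{b, x, y}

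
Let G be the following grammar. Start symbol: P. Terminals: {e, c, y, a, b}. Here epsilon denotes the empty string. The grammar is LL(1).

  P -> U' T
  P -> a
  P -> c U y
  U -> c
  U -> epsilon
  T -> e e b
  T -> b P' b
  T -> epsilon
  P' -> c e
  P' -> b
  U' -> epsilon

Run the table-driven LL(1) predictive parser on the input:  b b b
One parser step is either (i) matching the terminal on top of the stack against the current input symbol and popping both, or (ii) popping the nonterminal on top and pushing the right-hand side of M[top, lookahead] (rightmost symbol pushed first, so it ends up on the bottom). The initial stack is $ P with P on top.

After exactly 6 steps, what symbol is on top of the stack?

step 1: stack=$ P  input=b b b $  — expand P -> U' T
step 2: stack=$ T U'  input=b b b $  — expand U' -> epsilon
step 3: stack=$ T  input=b b b $  — expand T -> b P' b
step 4: stack=$ b P' b  input=b b b $  — match b
step 5: stack=$ b P'  input=b b $  — expand P' -> b
step 6: stack=$ b b  input=b b $  — match b
Stack after step 6: $ b (top = b).

b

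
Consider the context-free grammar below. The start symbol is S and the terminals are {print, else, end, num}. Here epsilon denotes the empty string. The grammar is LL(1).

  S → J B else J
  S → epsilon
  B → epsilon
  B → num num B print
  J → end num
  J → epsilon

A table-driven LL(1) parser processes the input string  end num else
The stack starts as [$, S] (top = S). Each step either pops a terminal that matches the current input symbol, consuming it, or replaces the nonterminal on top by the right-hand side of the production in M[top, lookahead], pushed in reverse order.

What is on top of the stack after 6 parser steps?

step 1: stack=$ S  input=end num else $  — expand S → J B else J
step 2: stack=$ J else B J  input=end num else $  — expand J → end num
step 3: stack=$ J else B num end  input=end num else $  — match end
step 4: stack=$ J else B num  input=num else $  — match num
step 5: stack=$ J else B  input=else $  — expand B → epsilon
step 6: stack=$ J else  input=else $  — match else
Stack after step 6: $ J (top = J).

J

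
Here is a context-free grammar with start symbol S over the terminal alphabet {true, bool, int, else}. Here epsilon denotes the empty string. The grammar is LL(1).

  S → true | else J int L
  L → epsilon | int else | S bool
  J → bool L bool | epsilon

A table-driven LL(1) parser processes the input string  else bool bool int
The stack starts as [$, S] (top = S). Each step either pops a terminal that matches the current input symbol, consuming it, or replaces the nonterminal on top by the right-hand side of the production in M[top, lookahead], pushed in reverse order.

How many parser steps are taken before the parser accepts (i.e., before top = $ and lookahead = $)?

step 1: stack=$ S  input=else bool bool int $  — expand S → else J int L
step 2: stack=$ L int J else  input=else bool bool int $  — match else
step 3: stack=$ L int J  input=bool bool int $  — expand J → bool L bool
step 4: stack=$ L int bool L bool  input=bool bool int $  — match bool
step 5: stack=$ L int bool L  input=bool int $  — expand L → epsilon
step 6: stack=$ L int bool  input=bool int $  — match bool
step 7: stack=$ L int  input=int $  — match int
step 8: stack=$ L  input=$  — expand L → epsilon
Accept reached after 8 steps.

8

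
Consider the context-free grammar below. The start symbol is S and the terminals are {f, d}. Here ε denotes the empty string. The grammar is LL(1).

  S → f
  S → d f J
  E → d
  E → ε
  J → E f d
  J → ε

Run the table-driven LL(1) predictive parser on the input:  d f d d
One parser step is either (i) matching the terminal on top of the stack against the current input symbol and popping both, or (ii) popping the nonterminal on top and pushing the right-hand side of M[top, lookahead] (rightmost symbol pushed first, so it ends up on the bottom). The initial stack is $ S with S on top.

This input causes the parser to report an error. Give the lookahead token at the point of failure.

d

step 1: stack=$ S  input=d f d d $  — expand S → d f J
step 2: stack=$ J f d  input=d f d d $  — match d
step 3: stack=$ J f  input=f d d $  — match f
step 4: stack=$ J  input=d d $  — expand J → E f d
step 5: stack=$ d f E  input=d d $  — expand E → d
step 6: stack=$ d f d  input=d d $  — match d
step 7: stack=$ d f  input=d $  — error: top is terminal f but lookahead is d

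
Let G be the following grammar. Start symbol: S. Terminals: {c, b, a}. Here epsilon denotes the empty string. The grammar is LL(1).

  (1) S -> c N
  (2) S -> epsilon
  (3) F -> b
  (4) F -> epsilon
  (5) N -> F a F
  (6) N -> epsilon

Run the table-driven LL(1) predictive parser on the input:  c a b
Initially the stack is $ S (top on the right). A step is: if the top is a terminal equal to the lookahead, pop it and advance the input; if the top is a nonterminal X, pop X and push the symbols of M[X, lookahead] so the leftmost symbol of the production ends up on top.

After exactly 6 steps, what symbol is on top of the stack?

b

     Stack    Input    Action
  1  $ S      c a b $  expand S -> c N
  2  $ N c    c a b $  match c
  3  $ N      a b $    expand N -> F a F
  4  $ F a F  a b $    expand F -> epsilon
  5  $ F a    a b $    match a
  6  $ F      b $      expand F -> b
Stack after step 6: $ b (top = b).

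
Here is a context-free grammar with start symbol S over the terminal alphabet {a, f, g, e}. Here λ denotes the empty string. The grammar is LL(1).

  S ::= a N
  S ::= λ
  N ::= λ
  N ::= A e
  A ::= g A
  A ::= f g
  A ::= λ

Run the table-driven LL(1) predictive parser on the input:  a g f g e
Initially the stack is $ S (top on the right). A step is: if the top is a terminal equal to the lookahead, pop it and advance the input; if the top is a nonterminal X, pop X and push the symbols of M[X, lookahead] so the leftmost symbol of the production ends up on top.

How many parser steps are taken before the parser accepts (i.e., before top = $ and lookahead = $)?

     Stack    Input        Action
  1  $ S      a g f g e $  expand S ::= a N
  2  $ N a    a g f g e $  match a
  3  $ N      g f g e $    expand N ::= A e
  4  $ e A    g f g e $    expand A ::= g A
  5  $ e A g  g f g e $    match g
  6  $ e A    f g e $      expand A ::= f g
  7  $ e g f  f g e $      match f
  8  $ e g    g e $        match g
  9  $ e      e $          match e
Accept reached after 9 steps.

9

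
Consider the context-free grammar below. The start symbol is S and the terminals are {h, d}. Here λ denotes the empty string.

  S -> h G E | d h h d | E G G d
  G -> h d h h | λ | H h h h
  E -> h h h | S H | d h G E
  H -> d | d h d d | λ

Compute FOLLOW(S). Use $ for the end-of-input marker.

FIRST(H): from H->d we get {d}; from H->d h d d we get {d}; from H->λ we get {λ}. So FIRST(H) = {λ, d}.
FIRST(G): from G->h d h h we get {h}; from G->λ we get {λ}; from G->H h h h we get {d, h}. So FIRST(G) = {λ, d, h}.
FIRST(S): from S->h G E we get {h}; from S->d h h d we get {d}; from S->E G G d we get {d, h}. So FIRST(S) = {d, h}.
FIRST(E): from E->h h h we get {h}; from E->S H we get {d, h}; from E->d h G E we get {d}. So FIRST(E) = {d, h}.
FOLLOW(S) includes $ since S is the start symbol.
FOLLOW(G): in S->h G E, G is followed by E with FIRST {d, h}; in S->E G G d (occurrence 1), G is followed by G d with FIRST {d, h}; in S->E G G d (occurrence 2), G is followed by d with FIRST {d}; in E->d h G E, G is followed by E with FIRST {d, h}. Thus FOLLOW(G) = {d, h}.
FOLLOW(S): in E->S H, S is followed by H with FIRST {λ, d}; in E->S H, the suffix after S is nullable, so FOLLOW(S) ⊇ FOLLOW(E) = {$, d, h}. Thus FOLLOW(S) = {$, d, h}.
FOLLOW(E): in S->h G E, the suffix after E is empty, so FOLLOW(E) ⊇ FOLLOW(S) = {$, d, h}; in S->E G G d, E is followed by G G d with FIRST {d, h}; in E->d h G E, the suffix after E is empty (adds nothing new). Thus FOLLOW(E) = {$, d, h}.
FOLLOW(H): in G->H h h h, H is followed by h h h with FIRST {h}; in E->S H, the suffix after H is empty, so FOLLOW(H) ⊇ FOLLOW(E) = {$, d, h}. Thus FOLLOW(H) = {$, d, h}.

{$, d, h}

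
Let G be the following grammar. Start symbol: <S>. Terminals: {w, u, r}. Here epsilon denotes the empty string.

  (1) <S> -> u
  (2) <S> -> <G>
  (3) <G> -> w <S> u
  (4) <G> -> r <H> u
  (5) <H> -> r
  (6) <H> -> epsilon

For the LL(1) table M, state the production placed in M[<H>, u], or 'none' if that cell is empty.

<H> -> epsilon

FIRST(<G>) = {r, w}
FIRST(<H>) = {epsilon, r}
FIRST(<S>) = {r, u, w}  (via <G>)
FOLLOW(<S>) includes $ since <S> is the start symbol.
FOLLOW(<H>): in <G>->r <H> u, <H> is followed by u with FIRST {u}. Thus FOLLOW(<H>) = {u}.
For <H> -> r: FIRST(r) = {r}, so it goes in M[<H>, t] for t ∈ {r}.
For <H> -> epsilon: FIRST(epsilon) = {epsilon}, so it goes in M[<H>, t] for t ∈ {}; since epsilon ∈ FIRST, also for every t ∈ FOLLOW(<H>) = {u}.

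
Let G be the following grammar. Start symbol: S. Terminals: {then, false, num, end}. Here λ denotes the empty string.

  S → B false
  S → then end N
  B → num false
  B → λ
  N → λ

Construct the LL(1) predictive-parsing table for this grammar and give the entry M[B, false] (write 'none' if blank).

FIRST(B): from B→num false we get {num}; from B→λ we get {λ}. So FIRST(B) = {λ, num}.
FIRST(N): from N→λ we get {λ}. So FIRST(N) = {λ}.
FIRST(S): from S→B false we get {false, num}; from S→then end N we get {then}. So FIRST(S) = {false, num, then}.
FOLLOW(S) includes $ since S is the start symbol.
FOLLOW(B): in S→B false, B is followed by false with FIRST {false}. Thus FOLLOW(B) = {false}.
For B → num false: FIRST(num false) = {num}, so it goes in M[B, t] for t ∈ {num}.
For B → λ: FIRST(λ) = {λ}, so it goes in M[B, t] for t ∈ {}; since λ ∈ FIRST, also for every t ∈ FOLLOW(B) = {false}.

B → λ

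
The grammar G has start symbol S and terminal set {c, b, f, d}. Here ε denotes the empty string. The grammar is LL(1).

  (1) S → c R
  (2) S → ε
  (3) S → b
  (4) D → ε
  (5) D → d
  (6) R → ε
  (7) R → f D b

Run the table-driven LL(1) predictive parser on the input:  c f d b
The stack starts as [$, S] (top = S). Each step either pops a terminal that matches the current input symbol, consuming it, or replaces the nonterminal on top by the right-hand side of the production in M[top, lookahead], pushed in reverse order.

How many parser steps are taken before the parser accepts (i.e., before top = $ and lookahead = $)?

7

step 1: stack=$ S  input=c f d b $  — expand S → c R
step 2: stack=$ R c  input=c f d b $  — match c
step 3: stack=$ R  input=f d b $  — expand R → f D b
step 4: stack=$ b D f  input=f d b $  — match f
step 5: stack=$ b D  input=d b $  — expand D → d
step 6: stack=$ b d  input=d b $  — match d
step 7: stack=$ b  input=b $  — match b
Accept reached after 7 steps.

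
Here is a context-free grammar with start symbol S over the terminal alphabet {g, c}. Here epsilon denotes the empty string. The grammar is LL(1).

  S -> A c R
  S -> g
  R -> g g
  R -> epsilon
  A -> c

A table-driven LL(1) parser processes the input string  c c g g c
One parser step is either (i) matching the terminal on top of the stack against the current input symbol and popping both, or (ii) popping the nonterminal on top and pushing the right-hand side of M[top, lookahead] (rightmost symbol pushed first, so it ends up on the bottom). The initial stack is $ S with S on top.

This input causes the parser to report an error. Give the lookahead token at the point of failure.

     Stack    Input        Action
  1  $ S      c c g g c $  expand S -> A c R
  2  $ R c A  c c g g c $  expand A -> c
  3  $ R c c  c c g g c $  match c
  4  $ R c    c g g c $    match c
  5  $ R      g g c $      expand R -> g g
  6  $ g g    g g c $      match g
  7  $ g      g c $        match g
  8  $        c $          error: stack empty but input remains

c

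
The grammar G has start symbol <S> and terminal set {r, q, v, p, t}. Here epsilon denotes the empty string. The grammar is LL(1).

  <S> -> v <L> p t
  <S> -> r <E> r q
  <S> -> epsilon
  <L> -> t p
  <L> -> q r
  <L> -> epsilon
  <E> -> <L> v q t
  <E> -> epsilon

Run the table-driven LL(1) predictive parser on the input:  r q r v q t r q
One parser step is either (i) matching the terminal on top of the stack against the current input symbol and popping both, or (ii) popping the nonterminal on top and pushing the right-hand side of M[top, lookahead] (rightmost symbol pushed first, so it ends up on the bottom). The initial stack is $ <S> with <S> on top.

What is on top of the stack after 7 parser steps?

     Stack            Input              Action
  1  $ <S>            r q r v q t r q $  expand <S> -> r <E> r q
  2  $ q r <E> r      r q r v q t r q $  match r
  3  $ q r <E>        q r v q t r q $    expand <E> -> <L> v q t
  4  $ q r t q v <L>  q r v q t r q $    expand <L> -> q r
  5  $ q r t q v r q  q r v q t r q $    match q
  6  $ q r t q v r    r v q t r q $      match r
  7  $ q r t q v      v q t r q $        match v
Stack after step 7: $ q r t q (top = q).

q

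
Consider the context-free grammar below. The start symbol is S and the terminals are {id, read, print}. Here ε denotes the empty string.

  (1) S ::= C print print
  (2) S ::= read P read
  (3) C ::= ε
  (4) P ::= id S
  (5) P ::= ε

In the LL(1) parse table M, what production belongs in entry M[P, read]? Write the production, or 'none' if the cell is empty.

P ::= ε

FIRST(C) = {ε}
FIRST(P) = {ε, id}
FIRST(S) = {print, read}  (via C print print)
FOLLOW(S) includes $ since S is the start symbol.
FOLLOW(P): in S::=read P read, P is followed by read with FIRST {read}. Thus FOLLOW(P) = {read}.
For P ::= id S: FIRST(id S) = {id}, so it goes in M[P, t] for t ∈ {id}.
For P ::= ε: FIRST(ε) = {ε}, so it goes in M[P, t] for t ∈ {}; since ε ∈ FIRST, also for every t ∈ FOLLOW(P) = {read}.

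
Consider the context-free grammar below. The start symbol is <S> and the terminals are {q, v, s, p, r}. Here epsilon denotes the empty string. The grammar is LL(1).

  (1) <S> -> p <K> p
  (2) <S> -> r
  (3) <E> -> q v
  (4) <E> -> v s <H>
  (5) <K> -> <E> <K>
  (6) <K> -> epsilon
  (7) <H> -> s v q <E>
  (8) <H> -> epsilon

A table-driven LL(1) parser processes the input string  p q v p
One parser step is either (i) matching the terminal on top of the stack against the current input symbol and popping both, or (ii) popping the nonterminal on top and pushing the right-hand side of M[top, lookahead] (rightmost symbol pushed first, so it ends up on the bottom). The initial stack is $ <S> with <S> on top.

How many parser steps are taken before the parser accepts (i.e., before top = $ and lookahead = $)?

8

step 1: stack=$ <S>  input=p q v p $  — expand <S> -> p <K> p
step 2: stack=$ p <K> p  input=p q v p $  — match p
step 3: stack=$ p <K>  input=q v p $  — expand <K> -> <E> <K>
step 4: stack=$ p <K> <E>  input=q v p $  — expand <E> -> q v
step 5: stack=$ p <K> v q  input=q v p $  — match q
step 6: stack=$ p <K> v  input=v p $  — match v
step 7: stack=$ p <K>  input=p $  — expand <K> -> epsilon
step 8: stack=$ p  input=p $  — match p
Accept reached after 8 steps.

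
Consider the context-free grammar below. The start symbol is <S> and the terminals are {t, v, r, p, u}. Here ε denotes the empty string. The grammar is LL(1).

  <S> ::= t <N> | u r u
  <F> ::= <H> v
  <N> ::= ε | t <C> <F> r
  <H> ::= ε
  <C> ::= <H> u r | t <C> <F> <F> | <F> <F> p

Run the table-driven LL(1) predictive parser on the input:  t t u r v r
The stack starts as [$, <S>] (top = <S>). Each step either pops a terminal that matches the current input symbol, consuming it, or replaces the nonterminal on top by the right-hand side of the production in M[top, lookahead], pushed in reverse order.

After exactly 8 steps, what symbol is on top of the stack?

<F>

     Stack            Input          Action
  1  $ <S>            t t u r v r $  expand <S> ::= t <N>
  2  $ <N> t          t t u r v r $  match t
  3  $ <N>            t u r v r $    expand <N> ::= t <C> <F> r
  4  $ r <F> <C> t    t u r v r $    match t
  5  $ r <F> <C>      u r v r $      expand <C> ::= <H> u r
  6  $ r <F> r u <H>  u r v r $      expand <H> ::= ε
  7  $ r <F> r u      u r v r $      match u
  8  $ r <F> r        r v r $        match r
Stack after step 8: $ r <F> (top = <F>).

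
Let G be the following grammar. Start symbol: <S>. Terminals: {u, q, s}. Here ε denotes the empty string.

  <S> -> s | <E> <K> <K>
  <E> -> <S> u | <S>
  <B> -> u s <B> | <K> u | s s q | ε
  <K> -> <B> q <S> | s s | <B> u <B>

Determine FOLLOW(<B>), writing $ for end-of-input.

FIRST(<S>): from <S>->s we get {s}; from <S>-><E> <K> <K> we get {s}. So FIRST(<S>) = {s}.
FIRST(<E>): from <E>-><S> u we get {s}; from <E>-><S> we get {s}. So FIRST(<E>) = {s}.
FIRST(<B>): from <B>->u s <B> we get {u}; from <B>-><K> u we get {q, s, u}; from <B>->s s q we get {s}; from <B>->ε we get {ε}. So FIRST(<B>) = {ε, q, s, u}.
FIRST(<K>): from <K>-><B> q <S> we get {q, s, u}; from <K>->s s we get {s}; from <K>-><B> u <B> we get {q, s, u}. So FIRST(<K>) = {q, s, u}.
FOLLOW(<S>) includes $ since <S> is the start symbol.
FOLLOW(<E>): in <S>-><E> <K> <K>, <E> is followed by <K> <K> with FIRST {q, s, u}. Thus FOLLOW(<E>) = {q, s, u}.
FOLLOW(<S>): in <E>-><S> u, <S> is followed by u with FIRST {u}; in <E>-><S>, the suffix after <S> is empty, so FOLLOW(<S>) ⊇ FOLLOW(<E>) = {q, s, u}; in <K>-><B> q <S>, the suffix after <S> is empty, so FOLLOW(<S>) ⊇ FOLLOW(<K>) = {$, q, s, u}. Thus FOLLOW(<S>) = {$, q, s, u}.
FOLLOW(<K>): in <S>-><E> <K> <K> (occurrence 1), <K> is followed by <K> with FIRST {q, s, u}; in <S>-><E> <K> <K> (occurrence 2), the suffix after <K> is empty, so FOLLOW(<K>) ⊇ FOLLOW(<S>) = {$, q, s, u}; in <B>-><K> u, <K> is followed by u with FIRST {u}. Thus FOLLOW(<K>) = {$, q, s, u}.
FOLLOW(<B>): in <B>->u s <B>, the suffix after <B> is empty (adds nothing new); in <K>-><B> q <S>, <B> is followed by q <S> with FIRST {q}; in <K>-><B> u <B> (occurrence 1), <B> is followed by u <B> with FIRST {u}; in <K>-><B> u <B> (occurrence 2), the suffix after <B> is empty, so FOLLOW(<B>) ⊇ FOLLOW(<K>) = {$, q, s, u}. Thus FOLLOW(<B>) = {$, q, s, u}.

{$, q, s, u}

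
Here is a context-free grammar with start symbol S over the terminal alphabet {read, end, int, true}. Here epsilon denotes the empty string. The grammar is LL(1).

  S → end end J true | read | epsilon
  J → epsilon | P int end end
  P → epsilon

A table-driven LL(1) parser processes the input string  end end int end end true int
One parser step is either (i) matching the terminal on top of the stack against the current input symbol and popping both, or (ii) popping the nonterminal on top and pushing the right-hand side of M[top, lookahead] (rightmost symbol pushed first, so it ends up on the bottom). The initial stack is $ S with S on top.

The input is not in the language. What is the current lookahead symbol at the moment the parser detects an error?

step 1: stack=$ S  input=end end int end end true int $  — expand S → end end J true
step 2: stack=$ true J end end  input=end end int end end true int $  — match end
step 3: stack=$ true J end  input=end int end end true int $  — match end
step 4: stack=$ true J  input=int end end true int $  — expand J → P int end end
step 5: stack=$ true end end int P  input=int end end true int $  — expand P → epsilon
step 6: stack=$ true end end int  input=int end end true int $  — match int
step 7: stack=$ true end end  input=end end true int $  — match end
step 8: stack=$ true end  input=end true int $  — match end
step 9: stack=$ true  input=true int $  — match true
step 10: stack=$  input=int $  — error: stack empty but input remains

int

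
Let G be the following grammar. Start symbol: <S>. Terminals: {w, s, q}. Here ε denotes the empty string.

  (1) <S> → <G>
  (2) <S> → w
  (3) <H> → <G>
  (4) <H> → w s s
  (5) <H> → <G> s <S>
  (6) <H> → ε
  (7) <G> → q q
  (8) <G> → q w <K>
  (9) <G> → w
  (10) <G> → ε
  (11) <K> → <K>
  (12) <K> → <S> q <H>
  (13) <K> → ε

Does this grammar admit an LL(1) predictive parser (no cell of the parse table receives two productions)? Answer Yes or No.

FIRST(<S>) = {ε, q, w}
FIRST(<H>) = {ε, q, s, w}
FIRST(<G>) = {ε, q, w}
FIRST(<K>) = {ε, q, w}
FOLLOW(<S>) = {$, q, s}
FOLLOW(<H>) = {$, q, s}
FOLLOW(<G>) = {$, q, s}
FOLLOW(<K>) = {$, q, s}
Cell M[<G>, q] receives both <G> → q q and <G> → q w <K> and <G> → ε — the grammar is not LL(1).

No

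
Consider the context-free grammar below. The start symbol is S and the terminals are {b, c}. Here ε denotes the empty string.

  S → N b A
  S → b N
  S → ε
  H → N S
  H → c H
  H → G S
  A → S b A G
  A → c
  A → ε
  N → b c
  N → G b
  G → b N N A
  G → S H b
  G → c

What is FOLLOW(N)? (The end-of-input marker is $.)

FIRST(S) = {ε, b, c}  (via N b A)
FIRST(A) = {ε, b, c}  (via S b A G)
FIRST(H) = {b, c}  (via N S, G S)
FIRST(G) = {b, c}  (via S H b)
FIRST(N) = {b, c}  (via G b)
FOLLOW(S) includes $ since S is the start symbol.
FOLLOW(H): in H→c H, the suffix after H is empty (adds nothing new); in G→S H b, H is followed by b with FIRST {b}. Thus FOLLOW(H) = {b}.
FOLLOW(S): in H→N S, the suffix after S is empty, so FOLLOW(S) ⊇ FOLLOW(H) = {b}; in H→G S, the suffix after S is empty, so FOLLOW(S) ⊇ FOLLOW(H) = {b}; in A→S b A G, S is followed by b A G with FIRST {b}; in G→S H b, S is followed by H b with FIRST {b, c}. Thus FOLLOW(S) = {$, b, c}.
FOLLOW(A): in S→N b A, the suffix after A is empty, so FOLLOW(A) ⊇ FOLLOW(S) = {$, b, c}; in A→S b A G, A is followed by G with FIRST {b, c}; in G→b N N A, the suffix after A is empty, so FOLLOW(A) ⊇ FOLLOW(G) = {$, b, c}. Thus FOLLOW(A) = {$, b, c}.
FOLLOW(G): in H→G S, G is followed by S with FIRST {ε, b, c}; in H→G S, the suffix after G is nullable, so FOLLOW(G) ⊇ FOLLOW(H) = {b}; in A→S b A G, the suffix after G is empty, so FOLLOW(G) ⊇ FOLLOW(A) = {$, b, c}; in N→G b, G is followed by b with FIRST {b}. Thus FOLLOW(G) = {$, b, c}.
FOLLOW(N): in S→N b A, N is followed by b A with FIRST {b}; in S→b N, the suffix after N is empty, so FOLLOW(N) ⊇ FOLLOW(S) = {$, b, c}; in H→N S, N is followed by S with FIRST {ε, b, c}; in H→N S, the suffix after N is nullable, so FOLLOW(N) ⊇ FOLLOW(H) = {b}; in G→b N N A (occurrence 1), N is followed by N A with FIRST {b, c}; in G→b N N A (occurrence 2), N is followed by A with FIRST {ε, b, c}; in G→b N N A (occurrence 2), the suffix after N is nullable, so FOLLOW(N) ⊇ FOLLOW(G) = {$, b, c}. Thus FOLLOW(N) = {$, b, c}.

{$, b, c}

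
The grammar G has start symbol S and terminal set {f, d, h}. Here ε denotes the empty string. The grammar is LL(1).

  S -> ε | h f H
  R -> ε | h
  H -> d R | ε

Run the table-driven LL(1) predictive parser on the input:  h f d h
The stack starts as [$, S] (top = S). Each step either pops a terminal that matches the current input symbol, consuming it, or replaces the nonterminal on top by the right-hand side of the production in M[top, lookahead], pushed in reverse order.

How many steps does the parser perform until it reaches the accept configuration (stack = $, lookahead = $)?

7

step 1: stack=$ S  input=h f d h $  — expand S -> h f H
step 2: stack=$ H f h  input=h f d h $  — match h
step 3: stack=$ H f  input=f d h $  — match f
step 4: stack=$ H  input=d h $  — expand H -> d R
step 5: stack=$ R d  input=d h $  — match d
step 6: stack=$ R  input=h $  — expand R -> h
step 7: stack=$ h  input=h $  — match h
Accept reached after 7 steps.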